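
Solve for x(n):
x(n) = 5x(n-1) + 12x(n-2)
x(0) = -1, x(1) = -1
Characteristic equation: x² - 5x - 12 = 0.
Discriminant Δ = (5)² + 4·(12) = 73.
Roots r₁,₂ = (5 ± √73)/2, so r₁ = \frac{5}{2} + \frac{\sqrt{73}}{2}, r₂ = \frac{5}{2} - \frac{\sqrt{73}}{2}.
General solution: x(n) = A·r₁^n + B·r₂^n.
From the initial conditions, A + B = -1 and r₁A + r₂B = -1.
Since r₁ - r₂ = √73: A = (-1 - (-1)r₂)/√73 = - \frac{1}{2} + \frac{3 \sqrt{73}}{146}, and B = -1 - A = - \frac{1}{2} - \frac{3 \sqrt{73}}{146}.
So x(n) = \left(- \frac{1}{2} + \frac{3 \sqrt{73}}{146}\right)\left(\frac{5}{2} + \frac{\sqrt{73}}{2}\right)^n + \left(- \frac{1}{2} - \frac{3 \sqrt{73}}{146}\right)\left(\frac{5}{2} - \frac{\sqrt{73}}{2}\right)^n.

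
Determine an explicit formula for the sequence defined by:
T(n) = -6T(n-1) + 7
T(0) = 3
First-order linear non-homogeneous.
Homogeneous solution: T_h(n) = A·(-6)^n.
Try constant particular solution T_p = K: K = -6K + 7 ⇒ K = 1.
General: T(n) = A·(-6)^n + 1.
Apply T(0) = 3: A + 1 = 3 ⇒ A = 2.
So T(n) = 2 \left(-6\right)^{n} + 1.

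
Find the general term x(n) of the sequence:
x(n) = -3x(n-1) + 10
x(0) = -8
First-order linear non-homogeneous.
Homogeneous solution: x_h(n) = A·(-3)^n.
Try constant particular solution x_p = K: K = -3K + 10 ⇒ K = \frac{5}{2}.
General: x(n) = A·(-3)^n + \frac{5}{2}.
Apply x(0) = -8: A + \frac{5}{2} = -8 ⇒ A = - \frac{21}{2}.
So x(n) = \frac{5}{2} - \frac{21 \left(-3\right)^{n}}{2}.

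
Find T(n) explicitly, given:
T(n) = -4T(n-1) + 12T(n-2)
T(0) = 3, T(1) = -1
Characteristic equation: x² + 4x - 12 = 0, which factors as (x - (-6))(x - (2)) = 0.
Roots r₁ = -6, r₂ = 2 (distinct).
General solution: T(n) = A·(-6)^n + B·(2)^n.
From T(0) = 3: A + B = 3.
From T(1) = -1: -6A + 2B = -1.
Solving: A = \frac{7}{8}, B = \frac{17}{8}.
So T(n) = \frac{7 \left(-6\right)^{n}}{8} + \frac{17 \cdot 2^{n}}{8}.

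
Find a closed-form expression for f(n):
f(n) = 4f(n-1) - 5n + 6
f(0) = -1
First-order linear with linear forcing.
Homogeneous solution: f_h(n) = A·(4)^n.
Try particular f_p(n) = pn + q. Substituting:
  pn + q = 4(p(n-1) + q) - 5n + 6.
Matching the n-coefficient: p = 4p - 5 ⇒ p = \frac{5}{3}.
Matching constants: q = -4p + 4q + 6 ⇒ q = \frac{2}{9}.
General: f(n) = A·(4)^n + \frac{5 n}{3} + \frac{2}{9}.
Apply f(0) = -1: A + \frac{2}{9} = -1 ⇒ A = - \frac{11}{9}.
So f(n) = - \frac{11 \cdot 4^{n}}{9} + \frac{5 n}{3} + \frac{2}{9}.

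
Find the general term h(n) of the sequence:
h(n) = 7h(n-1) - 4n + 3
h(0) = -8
First-order linear with linear forcing.
Homogeneous solution: h_h(n) = A·(7)^n.
Try particular h_p(n) = pn + q. Substituting:
  pn + q = 7(p(n-1) + q) - 4n + 3.
Matching the n-coefficient: p = 7p - 4 ⇒ p = \frac{2}{3}.
Matching constants: q = -7p + 7q + 3 ⇒ q = \frac{5}{18}.
General: h(n) = A·(7)^n + \frac{2 n}{3} + \frac{5}{18}.
Apply h(0) = -8: A + \frac{5}{18} = -8 ⇒ A = - \frac{149}{18}.
So h(n) = - \frac{149 \cdot 7^{n}}{18} + \frac{2 n}{3} + \frac{5}{18}.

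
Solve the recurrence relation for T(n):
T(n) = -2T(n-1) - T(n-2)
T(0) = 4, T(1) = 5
Characteristic equation: x² + 2x + 1 = 0, which is (x - (-1))².
Repeated root r = -1.
General solution: T(n) = (A + Bn)·(-1)^n.
From T(0) = 4: A = 4.
From T(1) = 5: (A + B)·(-1) = 5 ⇒ B = -9.
So T(n) = \left(4 - 9 n\right) \cdot (-1)^n.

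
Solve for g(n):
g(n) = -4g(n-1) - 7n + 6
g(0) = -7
First-order linear with linear forcing.
Homogeneous solution: g_h(n) = A·(-4)^n.
Try particular g_p(n) = pn + q. Substituting:
  pn + q = -4(p(n-1) + q) - 7n + 6.
Matching the n-coefficient: p = -4p - 7 ⇒ p = - \frac{7}{5}.
Matching constants: q = 4p - 4q + 6 ⇒ q = \frac{2}{25}.
General: g(n) = A·(-4)^n - \frac{7 n}{5} + \frac{2}{25}.
Apply g(0) = -7: A + \frac{2}{25} = -7 ⇒ A = - \frac{177}{25}.
So g(n) = - \frac{177 \left(-4\right)^{n}}{25} - \frac{7 n}{5} + \frac{2}{25}.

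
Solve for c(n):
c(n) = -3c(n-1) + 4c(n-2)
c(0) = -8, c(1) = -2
Characteristic equation: x² + 3x - 4 = 0, which factors as (x - (-4))(x - (1)) = 0.
Roots r₁ = -4, r₂ = 1 (distinct).
General solution: c(n) = A·(-4)^n + B·(1)^n.
From c(0) = -8: A + B = -8.
From c(1) = -2: -4A + B = -2.
Solving: A = - \frac{6}{5}, B = - \frac{34}{5}.
So c(n) = - \frac{6 \left(-4\right)^{n}}{5} - \frac{34}{5}.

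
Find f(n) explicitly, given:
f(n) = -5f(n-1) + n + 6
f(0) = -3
First-order linear with linear forcing.
Homogeneous solution: f_h(n) = A·(-5)^n.
Try particular f_p(n) = pn + q. Substituting:
  pn + q = -5(p(n-1) + q) + n + 6.
Matching the n-coefficient: p = -5p + 1 ⇒ p = \frac{1}{6}.
Matching constants: q = 5p - 5q + 6 ⇒ q = \frac{41}{36}.
General: f(n) = A·(-5)^n + \frac{n}{6} + \frac{41}{36}.
Apply f(0) = -3: A + \frac{41}{36} = -3 ⇒ A = - \frac{149}{36}.
So f(n) = - \frac{149 \left(-5\right)^{n}}{36} + \frac{n}{6} + \frac{41}{36}.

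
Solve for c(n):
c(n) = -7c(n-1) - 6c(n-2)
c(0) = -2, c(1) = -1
Characteristic equation: x² + 7x + 6 = 0, which factors as (x - (-1))(x - (-6)) = 0.
Roots r₁ = -1, r₂ = -6 (distinct).
General solution: c(n) = A·(-1)^n + B·(-6)^n.
From c(0) = -2: A + B = -2.
From c(1) = -1: -A - 6B = -1.
Solving: A = - \frac{13}{5}, B = \frac{3}{5}.
So c(n) = - \frac{13 \left(-1\right)^{n}}{5} + \frac{3 \left(-6\right)^{n}}{5}.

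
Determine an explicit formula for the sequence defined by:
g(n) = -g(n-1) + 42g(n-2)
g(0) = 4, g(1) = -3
Characteristic equation: x² + x - 42 = 0, which factors as (x - (6))(x - (-7)) = 0.
Roots r₁ = 6, r₂ = -7 (distinct).
General solution: g(n) = A·(6)^n + B·(-7)^n.
From g(0) = 4: A + B = 4.
From g(1) = -3: 6A - 7B = -3.
Solving: A = \frac{25}{13}, B = \frac{27}{13}.
So g(n) = \frac{27 \left(-7\right)^{n}}{13} + \frac{25 \cdot 6^{n}}{13}.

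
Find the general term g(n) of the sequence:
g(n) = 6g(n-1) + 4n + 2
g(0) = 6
First-order linear with linear forcing.
Homogeneous solution: g_h(n) = A·(6)^n.
Try particular g_p(n) = pn + q. Substituting:
  pn + q = 6(p(n-1) + q) + 4n + 2.
Matching the n-coefficient: p = 6p + 4 ⇒ p = - \frac{4}{5}.
Matching constants: q = -6p + 6q + 2 ⇒ q = - \frac{34}{25}.
General: g(n) = A·(6)^n - \frac{4 n}{5} - \frac{34}{25}.
Apply g(0) = 6: A - \frac{34}{25} = 6 ⇒ A = \frac{184}{25}.
So g(n) = \frac{184 \cdot 6^{n}}{25} - \frac{4 n}{5} - \frac{34}{25}.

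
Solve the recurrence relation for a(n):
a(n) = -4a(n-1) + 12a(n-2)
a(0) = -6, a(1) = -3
Characteristic equation: x² + 4x - 12 = 0, which factors as (x - (2))(x - (-6)) = 0.
Roots r₁ = 2, r₂ = -6 (distinct).
General solution: a(n) = A·(2)^n + B·(-6)^n.
From a(0) = -6: A + B = -6.
From a(1) = -3: 2A - 6B = -3.
Solving: A = - \frac{39}{8}, B = - \frac{9}{8}.
So a(n) = - \frac{9 \left(-6\right)^{n}}{8} - \frac{39 \cdot 2^{n}}{8}.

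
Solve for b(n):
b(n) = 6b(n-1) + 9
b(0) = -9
First-order linear non-homogeneous.
Homogeneous solution: b_h(n) = A·(6)^n.
Try constant particular solution b_p = K: K = 6K + 9 ⇒ K = - \frac{9}{5}.
General: b(n) = A·(6)^n - \frac{9}{5}.
Apply b(0) = -9: A - \frac{9}{5} = -9 ⇒ A = - \frac{36}{5}.
So b(n) = - \frac{36 \cdot 6^{n}}{5} - \frac{9}{5}.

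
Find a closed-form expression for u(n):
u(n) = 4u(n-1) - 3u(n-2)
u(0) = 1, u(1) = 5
Characteristic equation: x² - 4x + 3 = 0, which factors as (x - (3))(x - (1)) = 0.
Roots r₁ = 3, r₂ = 1 (distinct).
General solution: u(n) = A·(3)^n + B·(1)^n.
From u(0) = 1: A + B = 1.
From u(1) = 5: 3A + B = 5.
Solving: A = 2, B = -1.
So u(n) = 2 \cdot 3^{n} - 1.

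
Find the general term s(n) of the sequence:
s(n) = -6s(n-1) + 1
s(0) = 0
First-order linear non-homogeneous.
Homogeneous solution: s_h(n) = A·(-6)^n.
Try constant particular solution s_p = K: K = -6K + 1 ⇒ K = \frac{1}{7}.
General: s(n) = A·(-6)^n + \frac{1}{7}.
Apply s(0) = 0: A + \frac{1}{7} = 0 ⇒ A = - \frac{1}{7}.
So s(n) = \frac{1}{7} - \frac{\left(-6\right)^{n}}{7}.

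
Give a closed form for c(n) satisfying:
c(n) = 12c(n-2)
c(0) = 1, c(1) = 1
Characteristic equation: x² - 12 = 0.
Discriminant Δ = (0)² + 4·(12) = 48.
Roots r₁,₂ = (0 ± √48)/2, so r₁ = 2 \sqrt{3}, r₂ = - 2 \sqrt{3}.
General solution: c(n) = A·r₁^n + B·r₂^n.
From the initial conditions, A + B = 1 and r₁A + r₂B = 1.
Since r₁ - r₂ = √48: A = (1 - (1)r₂)/√48 = \frac{\sqrt{3}}{12} + \frac{1}{2}, and B = 1 - A = \frac{1}{2} - \frac{\sqrt{3}}{12}.
So c(n) = \left(\frac{\sqrt{3}}{12} + \frac{1}{2}\right)\left(2 \sqrt{3}\right)^n + \left(\frac{1}{2} - \frac{\sqrt{3}}{12}\right)\left(- 2 \sqrt{3}\right)^n.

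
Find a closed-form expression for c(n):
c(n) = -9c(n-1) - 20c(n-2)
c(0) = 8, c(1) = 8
Characteristic equation: x² + 9x + 20 = 0, which factors as (x - (-4))(x - (-5)) = 0.
Roots r₁ = -4, r₂ = -5 (distinct).
General solution: c(n) = A·(-4)^n + B·(-5)^n.
From c(0) = 8: A + B = 8.
From c(1) = 8: -4A - 5B = 8.
Solving: A = 48, B = -40.
So c(n) = 48 \left(-4\right)^{n} - 40 \left(-5\right)^{n}.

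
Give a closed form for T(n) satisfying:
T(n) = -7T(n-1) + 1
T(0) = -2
First-order linear non-homogeneous.
Homogeneous solution: T_h(n) = A·(-7)^n.
Try constant particular solution T_p = K: K = -7K + 1 ⇒ K = \frac{1}{8}.
General: T(n) = A·(-7)^n + \frac{1}{8}.
Apply T(0) = -2: A + \frac{1}{8} = -2 ⇒ A = - \frac{17}{8}.
So T(n) = \frac{1}{8} - \frac{17 \left(-7\right)^{n}}{8}.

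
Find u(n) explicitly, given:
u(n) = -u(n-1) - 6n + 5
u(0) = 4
First-order linear with linear forcing.
Homogeneous solution: u_h(n) = A·(-1)^n.
Try particular u_p(n) = pn + q. Substituting:
  pn + q = -(p(n-1) + q) - 6n + 5.
Matching the n-coefficient: p = -p - 6 ⇒ p = -3.
Matching constants: q = p - q + 5 ⇒ q = 1.
General: u(n) = A·(-1)^n - 3 n + 1.
Apply u(0) = 4: A + 1 = 4 ⇒ A = 3.
So u(n) = 3 \left(-1\right)^{n} - 3 n + 1.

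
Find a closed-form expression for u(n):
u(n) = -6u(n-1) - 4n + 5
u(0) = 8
First-order linear with linear forcing.
Homogeneous solution: u_h(n) = A·(-6)^n.
Try particular u_p(n) = pn + q. Substituting:
  pn + q = -6(p(n-1) + q) - 4n + 5.
Matching the n-coefficient: p = -6p - 4 ⇒ p = - \frac{4}{7}.
Matching constants: q = 6p - 6q + 5 ⇒ q = \frac{11}{49}.
General: u(n) = A·(-6)^n - \frac{4 n}{7} + \frac{11}{49}.
Apply u(0) = 8: A + \frac{11}{49} = 8 ⇒ A = \frac{381}{49}.
So u(n) = \frac{381 \left(-6\right)^{n}}{49} - \frac{4 n}{7} + \frac{11}{49}.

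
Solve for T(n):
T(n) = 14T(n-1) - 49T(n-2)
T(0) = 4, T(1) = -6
Characteristic equation: x² - 14x + 49 = 0, which is (x - (7))².
Repeated root r = 7.
General solution: T(n) = (A + Bn)·(7)^n.
From T(0) = 4: A = 4.
From T(1) = -6: (A + B)·(7) = -6 ⇒ B = - \frac{34}{7}.
So T(n) = \left(4 - \frac{34 n}{7}\right) \cdot (7)^n.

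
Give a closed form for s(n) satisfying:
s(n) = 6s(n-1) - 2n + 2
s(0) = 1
First-order linear with linear forcing.
Homogeneous solution: s_h(n) = A·(6)^n.
Try particular s_p(n) = pn + q. Substituting:
  pn + q = 6(p(n-1) + q) - 2n + 2.
Matching the n-coefficient: p = 6p - 2 ⇒ p = \frac{2}{5}.
Matching constants: q = -6p + 6q + 2 ⇒ q = \frac{2}{25}.
General: s(n) = A·(6)^n + \frac{2 n}{5} + \frac{2}{25}.
Apply s(0) = 1: A + \frac{2}{25} = 1 ⇒ A = \frac{23}{25}.
So s(n) = \frac{23 \cdot 6^{n}}{25} + \frac{2 n}{5} + \frac{2}{25}.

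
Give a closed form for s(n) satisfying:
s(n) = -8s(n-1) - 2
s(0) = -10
First-order linear non-homogeneous.
Homogeneous solution: s_h(n) = A·(-8)^n.
Try constant particular solution s_p = K: K = -8K - 2 ⇒ K = - \frac{2}{9}.
General: s(n) = A·(-8)^n - \frac{2}{9}.
Apply s(0) = -10: A - \frac{2}{9} = -10 ⇒ A = - \frac{88}{9}.
So s(n) = - \frac{88 \left(-8\right)^{n}}{9} - \frac{2}{9}.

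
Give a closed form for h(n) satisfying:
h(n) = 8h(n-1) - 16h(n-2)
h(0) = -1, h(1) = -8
Characteristic equation: x² - 8x + 16 = 0, which is (x - (4))².
Repeated root r = 4.
General solution: h(n) = (A + Bn)·(4)^n.
From h(0) = -1: A = -1.
From h(1) = -8: (A + B)·(4) = -8 ⇒ B = -1.
So h(n) = \left(- n - 1\right) \cdot (4)^n.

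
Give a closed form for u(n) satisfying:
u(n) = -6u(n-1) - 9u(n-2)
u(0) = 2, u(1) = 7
Characteristic equation: x² + 6x + 9 = 0, which is (x - (-3))².
Repeated root r = -3.
General solution: u(n) = (A + Bn)·(-3)^n.
From u(0) = 2: A = 2.
From u(1) = 7: (A + B)·(-3) = 7 ⇒ B = - \frac{13}{3}.
So u(n) = \left(2 - \frac{13 n}{3}\right) \cdot (-3)^n.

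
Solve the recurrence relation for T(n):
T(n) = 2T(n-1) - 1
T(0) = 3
First-order linear non-homogeneous.
Homogeneous solution: T_h(n) = A·(2)^n.
Try constant particular solution T_p = K: K = 2K - 1 ⇒ K = 1.
General: T(n) = A·(2)^n + 1.
Apply T(0) = 3: A + 1 = 3 ⇒ A = 2.
So T(n) = 2 \cdot 2^{n} + 1.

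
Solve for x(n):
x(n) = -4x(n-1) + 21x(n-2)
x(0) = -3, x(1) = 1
Characteristic equation: x² + 4x - 21 = 0, which factors as (x - (-7))(x - (3)) = 0.
Roots r₁ = -7, r₂ = 3 (distinct).
General solution: x(n) = A·(-7)^n + B·(3)^n.
From x(0) = -3: A + B = -3.
From x(1) = 1: -7A + 3B = 1.
Solving: A = -1, B = -2.
So x(n) = - \left(-7\right)^{n} - 2 \cdot 3^{n}.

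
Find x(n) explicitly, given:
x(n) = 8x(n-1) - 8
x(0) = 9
First-order linear non-homogeneous.
Homogeneous solution: x_h(n) = A·(8)^n.
Try constant particular solution x_p = K: K = 8K - 8 ⇒ K = \frac{8}{7}.
General: x(n) = A·(8)^n + \frac{8}{7}.
Apply x(0) = 9: A + \frac{8}{7} = 9 ⇒ A = \frac{55}{7}.
So x(n) = \frac{55 \cdot 8^{n}}{7} + \frac{8}{7}.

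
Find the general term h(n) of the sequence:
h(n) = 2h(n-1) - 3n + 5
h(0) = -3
First-order linear with linear forcing.
Homogeneous solution: h_h(n) = A·(2)^n.
Try particular h_p(n) = pn + q. Substituting:
  pn + q = 2(p(n-1) + q) - 3n + 5.
Matching the n-coefficient: p = 2p - 3 ⇒ p = 3.
Matching constants: q = -2p + 2q + 5 ⇒ q = 1.
General: h(n) = A·(2)^n + 3 n + 1.
Apply h(0) = -3: A + 1 = -3 ⇒ A = -4.
So h(n) = - 4 \cdot 2^{n} + 3 n + 1.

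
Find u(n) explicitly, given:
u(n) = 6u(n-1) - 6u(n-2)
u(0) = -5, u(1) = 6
Characteristic equation: x² - 6x + 6 = 0.
Discriminant Δ = (6)² + 4·(-6) = 12.
Roots r₁,₂ = (6 ± √12)/2, so r₁ = \sqrt{3} + 3, r₂ = 3 - \sqrt{3}.
General solution: u(n) = A·r₁^n + B·r₂^n.
From the initial conditions, A + B = -5 and r₁A + r₂B = 6.
Since r₁ - r₂ = √12: A = (6 - (-5)r₂)/√12 = - \frac{5}{2} + \frac{7 \sqrt{3}}{2}, and B = -5 - A = - \frac{7 \sqrt{3}}{2} - \frac{5}{2}.
So u(n) = \left(- \frac{5}{2} + \frac{7 \sqrt{3}}{2}\right)\left(\sqrt{3} + 3\right)^n + \left(- \frac{7 \sqrt{3}}{2} - \frac{5}{2}\right)\left(3 - \sqrt{3}\right)^n.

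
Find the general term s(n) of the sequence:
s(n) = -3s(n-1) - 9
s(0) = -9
First-order linear non-homogeneous.
Homogeneous solution: s_h(n) = A·(-3)^n.
Try constant particular solution s_p = K: K = -3K - 9 ⇒ K = - \frac{9}{4}.
General: s(n) = A·(-3)^n - \frac{9}{4}.
Apply s(0) = -9: A - \frac{9}{4} = -9 ⇒ A = - \frac{27}{4}.
So s(n) = - \frac{27 \left(-3\right)^{n}}{4} - \frac{9}{4}.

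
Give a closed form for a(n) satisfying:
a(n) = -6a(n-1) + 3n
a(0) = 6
First-order linear with linear forcing.
Homogeneous solution: a_h(n) = A·(-6)^n.
Try particular a_p(n) = pn + q. Substituting:
  pn + q = -6(p(n-1) + q) + 3n.
Matching the n-coefficient: p = -6p + 3 ⇒ p = \frac{3}{7}.
Matching constants: q = 6p - 6q ⇒ q = \frac{18}{49}.
General: a(n) = A·(-6)^n + \frac{3 n}{7} + \frac{18}{49}.
Apply a(0) = 6: A + \frac{18}{49} = 6 ⇒ A = \frac{276}{49}.
So a(n) = \frac{276 \left(-6\right)^{n}}{49} + \frac{3 n}{7} + \frac{18}{49}.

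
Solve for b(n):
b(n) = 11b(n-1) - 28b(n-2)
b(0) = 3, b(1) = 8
Characteristic equation: x² - 11x + 28 = 0, which factors as (x - (7))(x - (4)) = 0.
Roots r₁ = 7, r₂ = 4 (distinct).
General solution: b(n) = A·(7)^n + B·(4)^n.
From b(0) = 3: A + B = 3.
From b(1) = 8: 7A + 4B = 8.
Solving: A = - \frac{4}{3}, B = \frac{13}{3}.
So b(n) = \frac{13 \cdot 4^{n}}{3} - \frac{4 \cdot 7^{n}}{3}.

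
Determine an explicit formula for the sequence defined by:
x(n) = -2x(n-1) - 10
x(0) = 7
First-order linear non-homogeneous.
Homogeneous solution: x_h(n) = A·(-2)^n.
Try constant particular solution x_p = K: K = -2K - 10 ⇒ K = - \frac{10}{3}.
General: x(n) = A·(-2)^n - \frac{10}{3}.
Apply x(0) = 7: A - \frac{10}{3} = 7 ⇒ A = \frac{31}{3}.
So x(n) = \frac{31 \left(-2\right)^{n}}{3} - \frac{10}{3}.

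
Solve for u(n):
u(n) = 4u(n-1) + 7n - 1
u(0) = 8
First-order linear with linear forcing.
Homogeneous solution: u_h(n) = A·(4)^n.
Try particular u_p(n) = pn + q. Substituting:
  pn + q = 4(p(n-1) + q) + 7n - 1.
Matching the n-coefficient: p = 4p + 7 ⇒ p = - \frac{7}{3}.
Matching constants: q = -4p + 4q - 1 ⇒ q = - \frac{25}{9}.
General: u(n) = A·(4)^n - \frac{7 n}{3} - \frac{25}{9}.
Apply u(0) = 8: A - \frac{25}{9} = 8 ⇒ A = \frac{97}{9}.
So u(n) = \frac{97 \cdot 4^{n}}{9} - \frac{7 n}{3} - \frac{25}{9}.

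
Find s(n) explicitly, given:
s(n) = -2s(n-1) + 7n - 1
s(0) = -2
First-order linear with linear forcing.
Homogeneous solution: s_h(n) = A·(-2)^n.
Try particular s_p(n) = pn + q. Substituting:
  pn + q = -2(p(n-1) + q) + 7n - 1.
Matching the n-coefficient: p = -2p + 7 ⇒ p = \frac{7}{3}.
Matching constants: q = 2p - 2q - 1 ⇒ q = \frac{11}{9}.
General: s(n) = A·(-2)^n + \frac{7 n}{3} + \frac{11}{9}.
Apply s(0) = -2: A + \frac{11}{9} = -2 ⇒ A = - \frac{29}{9}.
So s(n) = - \frac{29 \left(-2\right)^{n}}{9} + \frac{7 n}{3} + \frac{11}{9}.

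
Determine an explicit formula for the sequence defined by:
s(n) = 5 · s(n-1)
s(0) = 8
Pure geometric recurrence with ratio 5.
By induction s(n) = s(0) · (5)^n = 8 \cdot 5^{n}.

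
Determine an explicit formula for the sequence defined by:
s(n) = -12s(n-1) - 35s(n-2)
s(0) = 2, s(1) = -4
Characteristic equation: x² + 12x + 35 = 0, which factors as (x - (-5))(x - (-7)) = 0.
Roots r₁ = -5, r₂ = -7 (distinct).
General solution: s(n) = A·(-5)^n + B·(-7)^n.
From s(0) = 2: A + B = 2.
From s(1) = -4: -5A - 7B = -4.
Solving: A = 5, B = -3.
So s(n) = 5 \left(-5\right)^{n} - 3 \left(-7\right)^{n}.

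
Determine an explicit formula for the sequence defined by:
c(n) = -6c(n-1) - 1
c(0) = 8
First-order linear non-homogeneous.
Homogeneous solution: c_h(n) = A·(-6)^n.
Try constant particular solution c_p = K: K = -6K - 1 ⇒ K = - \frac{1}{7}.
General: c(n) = A·(-6)^n - \frac{1}{7}.
Apply c(0) = 8: A - \frac{1}{7} = 8 ⇒ A = \frac{57}{7}.
So c(n) = \frac{57 \left(-6\right)^{n}}{7} - \frac{1}{7}.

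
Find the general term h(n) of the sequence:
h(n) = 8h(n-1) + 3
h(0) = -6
First-order linear non-homogeneous.
Homogeneous solution: h_h(n) = A·(8)^n.
Try constant particular solution h_p = K: K = 8K + 3 ⇒ K = - \frac{3}{7}.
General: h(n) = A·(8)^n - \frac{3}{7}.
Apply h(0) = -6: A - \frac{3}{7} = -6 ⇒ A = - \frac{39}{7}.
So h(n) = - \frac{39 \cdot 8^{n}}{7} - \frac{3}{7}.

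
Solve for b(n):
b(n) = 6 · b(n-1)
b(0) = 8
Pure geometric recurrence with ratio 6.
By induction b(n) = b(0) · (6)^n = 8 \cdot 6^{n}.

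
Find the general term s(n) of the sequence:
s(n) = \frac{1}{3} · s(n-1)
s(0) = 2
Pure geometric recurrence with ratio \frac{1}{3}.
By induction s(n) = s(0) · (\frac{1}{3})^n = 2 \cdot 3^{- n}.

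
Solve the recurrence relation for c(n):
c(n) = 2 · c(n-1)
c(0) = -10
Pure geometric recurrence with ratio 2.
By induction c(n) = c(0) · (2)^n = - 10 \cdot 2^{n}.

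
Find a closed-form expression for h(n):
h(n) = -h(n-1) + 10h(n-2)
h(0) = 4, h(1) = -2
Characteristic equation: x² + x - 10 = 0.
Discriminant Δ = (-1)² + 4·(10) = 41.
Roots r₁,₂ = (-1 ± √41)/2, so r₁ = - \frac{1}{2} + \frac{\sqrt{41}}{2}, r₂ = - \frac{\sqrt{41}}{2} - \frac{1}{2}.
General solution: h(n) = A·r₁^n + B·r₂^n.
From the initial conditions, A + B = 4 and r₁A + r₂B = -2.
Since r₁ - r₂ = √41: A = (-2 - (4)r₂)/√41 = 2, and B = 4 - A = 2.
So h(n) = \left(2\right)\left(- \frac{1}{2} + \frac{\sqrt{41}}{2}\right)^n + \left(2\right)\left(- \frac{\sqrt{41}}{2} - \frac{1}{2}\right)^n.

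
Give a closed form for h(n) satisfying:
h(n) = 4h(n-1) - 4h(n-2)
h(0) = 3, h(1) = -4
Characteristic equation: x² - 4x + 4 = 0, which is (x - (2))².
Repeated root r = 2.
General solution: h(n) = (A + Bn)·(2)^n.
From h(0) = 3: A = 3.
From h(1) = -4: (A + B)·(2) = -4 ⇒ B = -5.
So h(n) = \left(3 - 5 n\right) \cdot (2)^n.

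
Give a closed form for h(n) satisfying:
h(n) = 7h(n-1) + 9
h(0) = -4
First-order linear non-homogeneous.
Homogeneous solution: h_h(n) = A·(7)^n.
Try constant particular solution h_p = K: K = 7K + 9 ⇒ K = - \frac{3}{2}.
General: h(n) = A·(7)^n - \frac{3}{2}.
Apply h(0) = -4: A - \frac{3}{2} = -4 ⇒ A = - \frac{5}{2}.
So h(n) = - \frac{5 \cdot 7^{n}}{2} - \frac{3}{2}.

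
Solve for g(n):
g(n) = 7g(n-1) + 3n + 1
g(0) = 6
First-order linear with linear forcing.
Homogeneous solution: g_h(n) = A·(7)^n.
Try particular g_p(n) = pn + q. Substituting:
  pn + q = 7(p(n-1) + q) + 3n + 1.
Matching the n-coefficient: p = 7p + 3 ⇒ p = - \frac{1}{2}.
Matching constants: q = -7p + 7q + 1 ⇒ q = - \frac{3}{4}.
General: g(n) = A·(7)^n - \frac{n}{2} - \frac{3}{4}.
Apply g(0) = 6: A - \frac{3}{4} = 6 ⇒ A = \frac{27}{4}.
So g(n) = \frac{27 \cdot 7^{n}}{4} - \frac{n}{2} - \frac{3}{4}.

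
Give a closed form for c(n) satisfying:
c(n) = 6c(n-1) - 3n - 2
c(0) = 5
First-order linear with linear forcing.
Homogeneous solution: c_h(n) = A·(6)^n.
Try particular c_p(n) = pn + q. Substituting:
  pn + q = 6(p(n-1) + q) - 3n - 2.
Matching the n-coefficient: p = 6p - 3 ⇒ p = \frac{3}{5}.
Matching constants: q = -6p + 6q - 2 ⇒ q = \frac{28}{25}.
General: c(n) = A·(6)^n + \frac{3 n}{5} + \frac{28}{25}.
Apply c(0) = 5: A + \frac{28}{25} = 5 ⇒ A = \frac{97}{25}.
So c(n) = \frac{97 \cdot 6^{n}}{25} + \frac{3 n}{5} + \frac{28}{25}.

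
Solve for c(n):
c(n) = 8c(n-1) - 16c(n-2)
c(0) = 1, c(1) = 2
Characteristic equation: x² - 8x + 16 = 0, which is (x - (4))².
Repeated root r = 4.
General solution: c(n) = (A + Bn)·(4)^n.
From c(0) = 1: A = 1.
From c(1) = 2: (A + B)·(4) = 2 ⇒ B = - \frac{1}{2}.
So c(n) = \left(1 - \frac{n}{2}\right) \cdot (4)^n.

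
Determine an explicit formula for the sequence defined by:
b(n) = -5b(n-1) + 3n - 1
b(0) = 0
First-order linear with linear forcing.
Homogeneous solution: b_h(n) = A·(-5)^n.
Try particular b_p(n) = pn + q. Substituting:
  pn + q = -5(p(n-1) + q) + 3n - 1.
Matching the n-coefficient: p = -5p + 3 ⇒ p = \frac{1}{2}.
Matching constants: q = 5p - 5q - 1 ⇒ q = \frac{1}{4}.
General: b(n) = A·(-5)^n + \frac{n}{2} + \frac{1}{4}.
Apply b(0) = 0: A + \frac{1}{4} = 0 ⇒ A = - \frac{1}{4}.
So b(n) = - \frac{\left(-5\right)^{n}}{4} + \frac{n}{2} + \frac{1}{4}.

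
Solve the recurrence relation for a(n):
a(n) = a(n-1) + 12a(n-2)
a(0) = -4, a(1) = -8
Characteristic equation: x² - x - 12 = 0, which factors as (x - (-3))(x - (4)) = 0.
Roots r₁ = -3, r₂ = 4 (distinct).
General solution: a(n) = A·(-3)^n + B·(4)^n.
From a(0) = -4: A + B = -4.
From a(1) = -8: -3A + 4B = -8.
Solving: A = - \frac{8}{7}, B = - \frac{20}{7}.
So a(n) = - \frac{8 \left(-3\right)^{n}}{7} - \frac{20 \cdot 4^{n}}{7}.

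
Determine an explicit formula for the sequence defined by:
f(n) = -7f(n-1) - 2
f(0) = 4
First-order linear non-homogeneous.
Homogeneous solution: f_h(n) = A·(-7)^n.
Try constant particular solution f_p = K: K = -7K - 2 ⇒ K = - \frac{1}{4}.
General: f(n) = A·(-7)^n - \frac{1}{4}.
Apply f(0) = 4: A - \frac{1}{4} = 4 ⇒ A = \frac{17}{4}.
So f(n) = \frac{17 \left(-7\right)^{n}}{4} - \frac{1}{4}.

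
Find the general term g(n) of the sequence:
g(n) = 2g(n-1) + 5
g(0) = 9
First-order linear non-homogeneous.
Homogeneous solution: g_h(n) = A·(2)^n.
Try constant particular solution g_p = K: K = 2K + 5 ⇒ K = -5.
General: g(n) = A·(2)^n - 5.
Apply g(0) = 9: A - 5 = 9 ⇒ A = 14.
So g(n) = 14 \cdot 2^{n} - 5.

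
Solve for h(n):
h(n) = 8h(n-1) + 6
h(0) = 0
First-order linear non-homogeneous.
Homogeneous solution: h_h(n) = A·(8)^n.
Try constant particular solution h_p = K: K = 8K + 6 ⇒ K = - \frac{6}{7}.
General: h(n) = A·(8)^n - \frac{6}{7}.
Apply h(0) = 0: A - \frac{6}{7} = 0 ⇒ A = \frac{6}{7}.
So h(n) = \frac{6 \cdot 8^{n}}{7} - \frac{6}{7}.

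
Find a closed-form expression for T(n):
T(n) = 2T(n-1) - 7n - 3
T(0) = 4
First-order linear with linear forcing.
Homogeneous solution: T_h(n) = A·(2)^n.
Try particular T_p(n) = pn + q. Substituting:
  pn + q = 2(p(n-1) + q) - 7n - 3.
Matching the n-coefficient: p = 2p - 7 ⇒ p = 7.
Matching constants: q = -2p + 2q - 3 ⇒ q = 17.
General: T(n) = A·(2)^n + 7 n + 17.
Apply T(0) = 4: A + 17 = 4 ⇒ A = -13.
So T(n) = - 13 \cdot 2^{n} + 7 n + 17.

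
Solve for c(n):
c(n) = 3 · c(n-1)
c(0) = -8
Pure geometric recurrence with ratio 3.
By induction c(n) = c(0) · (3)^n = - 8 \cdot 3^{n}.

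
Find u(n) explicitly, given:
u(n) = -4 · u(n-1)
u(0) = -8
Pure geometric recurrence with ratio -4.
By induction u(n) = u(0) · (-4)^n = - 8 \left(-4\right)^{n}.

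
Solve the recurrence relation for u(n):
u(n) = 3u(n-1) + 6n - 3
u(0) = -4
First-order linear with linear forcing.
Homogeneous solution: u_h(n) = A·(3)^n.
Try particular u_p(n) = pn + q. Substituting:
  pn + q = 3(p(n-1) + q) + 6n - 3.
Matching the n-coefficient: p = 3p + 6 ⇒ p = -3.
Matching constants: q = -3p + 3q - 3 ⇒ q = -3.
General: u(n) = A·(3)^n - 3 n - 3.
Apply u(0) = -4: A - 3 = -4 ⇒ A = -1.
So u(n) = - 3^{n} - 3 n - 3.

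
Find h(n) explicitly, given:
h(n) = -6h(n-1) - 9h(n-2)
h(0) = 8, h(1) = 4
Characteristic equation: x² + 6x + 9 = 0, which is (x - (-3))².
Repeated root r = -3.
General solution: h(n) = (A + Bn)·(-3)^n.
From h(0) = 8: A = 8.
From h(1) = 4: (A + B)·(-3) = 4 ⇒ B = - \frac{28}{3}.
So h(n) = \left(8 - \frac{28 n}{3}\right) \cdot (-3)^n.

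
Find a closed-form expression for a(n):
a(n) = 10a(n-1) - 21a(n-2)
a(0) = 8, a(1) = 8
Characteristic equation: x² - 10x + 21 = 0, which factors as (x - (7))(x - (3)) = 0.
Roots r₁ = 7, r₂ = 3 (distinct).
General solution: a(n) = A·(7)^n + B·(3)^n.
From a(0) = 8: A + B = 8.
From a(1) = 8: 7A + 3B = 8.
Solving: A = -4, B = 12.
So a(n) = 12 \cdot 3^{n} - 4 \cdot 7^{n}.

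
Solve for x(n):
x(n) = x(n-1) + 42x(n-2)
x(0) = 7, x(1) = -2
Characteristic equation: x² - x - 42 = 0, which factors as (x - (7))(x - (-6)) = 0.
Roots r₁ = 7, r₂ = -6 (distinct).
General solution: x(n) = A·(7)^n + B·(-6)^n.
From x(0) = 7: A + B = 7.
From x(1) = -2: 7A - 6B = -2.
Solving: A = \frac{40}{13}, B = \frac{51}{13}.
So x(n) = \frac{51 \left(-6\right)^{n}}{13} + \frac{40 \cdot 7^{n}}{13}.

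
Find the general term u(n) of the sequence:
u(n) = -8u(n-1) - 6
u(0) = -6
First-order linear non-homogeneous.
Homogeneous solution: u_h(n) = A·(-8)^n.
Try constant particular solution u_p = K: K = -8K - 6 ⇒ K = - \frac{2}{3}.
General: u(n) = A·(-8)^n - \frac{2}{3}.
Apply u(0) = -6: A - \frac{2}{3} = -6 ⇒ A = - \frac{16}{3}.
So u(n) = - \frac{16 \left(-8\right)^{n}}{3} - \frac{2}{3}.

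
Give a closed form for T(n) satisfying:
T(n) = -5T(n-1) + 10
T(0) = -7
First-order linear non-homogeneous.
Homogeneous solution: T_h(n) = A·(-5)^n.
Try constant particular solution T_p = K: K = -5K + 10 ⇒ K = \frac{5}{3}.
General: T(n) = A·(-5)^n + \frac{5}{3}.
Apply T(0) = -7: A + \frac{5}{3} = -7 ⇒ A = - \frac{26}{3}.
So T(n) = \frac{5}{3} - \frac{26 \left(-5\right)^{n}}{3}.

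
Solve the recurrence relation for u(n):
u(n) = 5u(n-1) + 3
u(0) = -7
First-order linear non-homogeneous.
Homogeneous solution: u_h(n) = A·(5)^n.
Try constant particular solution u_p = K: K = 5K + 3 ⇒ K = - \frac{3}{4}.
General: u(n) = A·(5)^n - \frac{3}{4}.
Apply u(0) = -7: A - \frac{3}{4} = -7 ⇒ A = - \frac{25}{4}.
So u(n) = - \frac{25 \cdot 5^{n}}{4} - \frac{3}{4}.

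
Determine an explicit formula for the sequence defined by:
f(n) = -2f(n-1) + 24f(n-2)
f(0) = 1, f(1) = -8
Characteristic equation: x² + 2x - 24 = 0, which factors as (x - (-6))(x - (4)) = 0.
Roots r₁ = -6, r₂ = 4 (distinct).
General solution: f(n) = A·(-6)^n + B·(4)^n.
From f(0) = 1: A + B = 1.
From f(1) = -8: -6A + 4B = -8.
Solving: A = \frac{6}{5}, B = - \frac{1}{5}.
So f(n) = \frac{6 \left(-6\right)^{n}}{5} - \frac{4^{n}}{5}.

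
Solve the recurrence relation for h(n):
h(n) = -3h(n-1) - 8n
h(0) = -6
First-order linear with linear forcing.
Homogeneous solution: h_h(n) = A·(-3)^n.
Try particular h_p(n) = pn + q. Substituting:
  pn + q = -3(p(n-1) + q) - 8n.
Matching the n-coefficient: p = -3p - 8 ⇒ p = -2.
Matching constants: q = 3p - 3q ⇒ q = - \frac{3}{2}.
General: h(n) = A·(-3)^n - 2 n - \frac{3}{2}.
Apply h(0) = -6: A - \frac{3}{2} = -6 ⇒ A = - \frac{9}{2}.
So h(n) = - \frac{9 \left(-3\right)^{n}}{2} - 2 n - \frac{3}{2}.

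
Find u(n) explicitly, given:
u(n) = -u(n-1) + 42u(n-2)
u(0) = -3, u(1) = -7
Characteristic equation: x² + x - 42 = 0, which factors as (x - (6))(x - (-7)) = 0.
Roots r₁ = 6, r₂ = -7 (distinct).
General solution: u(n) = A·(6)^n + B·(-7)^n.
From u(0) = -3: A + B = -3.
From u(1) = -7: 6A - 7B = -7.
Solving: A = - \frac{28}{13}, B = - \frac{11}{13}.
So u(n) = - \frac{11 \left(-7\right)^{n}}{13} - \frac{28 \cdot 6^{n}}{13}.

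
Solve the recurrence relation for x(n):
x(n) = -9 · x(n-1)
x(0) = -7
Pure geometric recurrence with ratio -9.
By induction x(n) = x(0) · (-9)^n = - 7 \left(-9\right)^{n}.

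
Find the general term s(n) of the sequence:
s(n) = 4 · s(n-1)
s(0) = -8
Pure geometric recurrence with ratio 4.
By induction s(n) = s(0) · (4)^n = - 8 \cdot 4^{n}.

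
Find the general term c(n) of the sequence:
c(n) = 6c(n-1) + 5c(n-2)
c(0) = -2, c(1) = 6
Characteristic equation: x² - 6x - 5 = 0.
Discriminant Δ = (6)² + 4·(5) = 56.
Roots r₁,₂ = (6 ± √56)/2, so r₁ = 3 + \sqrt{14}, r₂ = 3 - \sqrt{14}.
General solution: c(n) = A·r₁^n + B·r₂^n.
From the initial conditions, A + B = -2 and r₁A + r₂B = 6.
Since r₁ - r₂ = √56: A = (6 - (-2)r₂)/√56 = -1 + \frac{3 \sqrt{14}}{7}, and B = -2 - A = - \frac{3 \sqrt{14}}{7} - 1.
So c(n) = \left(-1 + \frac{3 \sqrt{14}}{7}\right)\left(3 + \sqrt{14}\right)^n + \left(- \frac{3 \sqrt{14}}{7} - 1\right)\left(3 - \sqrt{14}\right)^n.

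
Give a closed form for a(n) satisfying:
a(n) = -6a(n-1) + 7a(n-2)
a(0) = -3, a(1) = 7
Characteristic equation: x² + 6x - 7 = 0, which factors as (x - (-7))(x - (1)) = 0.
Roots r₁ = -7, r₂ = 1 (distinct).
General solution: a(n) = A·(-7)^n + B·(1)^n.
From a(0) = -3: A + B = -3.
From a(1) = 7: -7A + B = 7.
Solving: A = - \frac{5}{4}, B = - \frac{7}{4}.
So a(n) = - \frac{5 \left(-7\right)^{n}}{4} - \frac{7}{4}.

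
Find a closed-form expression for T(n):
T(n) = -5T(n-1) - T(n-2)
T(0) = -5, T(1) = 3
Characteristic equation: x² + 5x + 1 = 0.
Discriminant Δ = (-5)² + 4·(-1) = 21.
Roots r₁,₂ = (-5 ± √21)/2, so r₁ = - \frac{5}{2} + \frac{\sqrt{21}}{2}, r₂ = - \frac{5}{2} - \frac{\sqrt{21}}{2}.
General solution: T(n) = A·r₁^n + B·r₂^n.
From the initial conditions, A + B = -5 and r₁A + r₂B = 3.
Since r₁ - r₂ = √21: A = (3 - (-5)r₂)/√21 = - \frac{5}{2} - \frac{19 \sqrt{21}}{42}, and B = -5 - A = - \frac{5}{2} + \frac{19 \sqrt{21}}{42}.
So T(n) = \left(- \frac{5}{2} - \frac{19 \sqrt{21}}{42}\right)\left(- \frac{5}{2} + \frac{\sqrt{21}}{2}\right)^n + \left(- \frac{5}{2} + \frac{19 \sqrt{21}}{42}\right)\left(- \frac{5}{2} - \frac{\sqrt{21}}{2}\right)^n.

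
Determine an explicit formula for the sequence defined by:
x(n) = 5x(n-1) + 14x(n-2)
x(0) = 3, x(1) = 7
Characteristic equation: x² - 5x - 14 = 0, which factors as (x - (7))(x - (-2)) = 0.
Roots r₁ = 7, r₂ = -2 (distinct).
General solution: x(n) = A·(7)^n + B·(-2)^n.
From x(0) = 3: A + B = 3.
From x(1) = 7: 7A - 2B = 7.
Solving: A = \frac{13}{9}, B = \frac{14}{9}.
So x(n) = \frac{14 \left(-2\right)^{n}}{9} + \frac{13 \cdot 7^{n}}{9}.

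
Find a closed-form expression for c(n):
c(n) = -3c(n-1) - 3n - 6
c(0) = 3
First-order linear with linear forcing.
Homogeneous solution: c_h(n) = A·(-3)^n.
Try particular c_p(n) = pn + q. Substituting:
  pn + q = -3(p(n-1) + q) - 3n - 6.
Matching the n-coefficient: p = -3p - 3 ⇒ p = - \frac{3}{4}.
Matching constants: q = 3p - 3q - 6 ⇒ q = - \frac{33}{16}.
General: c(n) = A·(-3)^n - \frac{3 n}{4} - \frac{33}{16}.
Apply c(0) = 3: A - \frac{33}{16} = 3 ⇒ A = \frac{81}{16}.
So c(n) = \frac{81 \left(-3\right)^{n}}{16} - \frac{3 n}{4} - \frac{33}{16}.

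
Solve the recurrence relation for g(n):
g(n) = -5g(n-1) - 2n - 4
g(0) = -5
First-order linear with linear forcing.
Homogeneous solution: g_h(n) = A·(-5)^n.
Try particular g_p(n) = pn + q. Substituting:
  pn + q = -5(p(n-1) + q) - 2n - 4.
Matching the n-coefficient: p = -5p - 2 ⇒ p = - \frac{1}{3}.
Matching constants: q = 5p - 5q - 4 ⇒ q = - \frac{17}{18}.
General: g(n) = A·(-5)^n - \frac{n}{3} - \frac{17}{18}.
Apply g(0) = -5: A - \frac{17}{18} = -5 ⇒ A = - \frac{73}{18}.
So g(n) = - \frac{73 \left(-5\right)^{n}}{18} - \frac{n}{3} - \frac{17}{18}.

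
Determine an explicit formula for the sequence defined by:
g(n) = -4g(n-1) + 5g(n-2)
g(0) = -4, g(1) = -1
Characteristic equation: x² + 4x - 5 = 0, which factors as (x - (-5))(x - (1)) = 0.
Roots r₁ = -5, r₂ = 1 (distinct).
General solution: g(n) = A·(-5)^n + B·(1)^n.
From g(0) = -4: A + B = -4.
From g(1) = -1: -5A + B = -1.
Solving: A = - \frac{1}{2}, B = - \frac{7}{2}.
So g(n) = - \frac{\left(-5\right)^{n}}{2} - \frac{7}{2}.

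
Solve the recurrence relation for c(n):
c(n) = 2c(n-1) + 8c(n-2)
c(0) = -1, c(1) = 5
Characteristic equation: x² - 2x - 8 = 0, which factors as (x - (4))(x - (-2)) = 0.
Roots r₁ = 4, r₂ = -2 (distinct).
General solution: c(n) = A·(4)^n + B·(-2)^n.
From c(0) = -1: A + B = -1.
From c(1) = 5: 4A - 2B = 5.
Solving: A = \frac{1}{2}, B = - \frac{3}{2}.
So c(n) = - \frac{3 \left(-2\right)^{n}}{2} + \frac{4^{n}}{2}.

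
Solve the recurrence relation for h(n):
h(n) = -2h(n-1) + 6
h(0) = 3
First-order linear non-homogeneous.
Homogeneous solution: h_h(n) = A·(-2)^n.
Try constant particular solution h_p = K: K = -2K + 6 ⇒ K = 2.
General: h(n) = A·(-2)^n + 2.
Apply h(0) = 3: A + 2 = 3 ⇒ A = 1.
So h(n) = \left(-2\right)^{n} + 2.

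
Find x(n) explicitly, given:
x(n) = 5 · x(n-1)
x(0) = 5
Pure geometric recurrence with ratio 5.
By induction x(n) = x(0) · (5)^n = 5 \cdot 5^{n}.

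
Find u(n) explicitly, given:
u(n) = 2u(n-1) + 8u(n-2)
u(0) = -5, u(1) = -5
Characteristic equation: x² - 2x - 8 = 0, which factors as (x - (4))(x - (-2)) = 0.
Roots r₁ = 4, r₂ = -2 (distinct).
General solution: u(n) = A·(4)^n + B·(-2)^n.
From u(0) = -5: A + B = -5.
From u(1) = -5: 4A - 2B = -5.
Solving: A = - \frac{5}{2}, B = - \frac{5}{2}.
So u(n) = - \frac{5 \left(-2\right)^{n}}{2} - \frac{5 \cdot 4^{n}}{2}.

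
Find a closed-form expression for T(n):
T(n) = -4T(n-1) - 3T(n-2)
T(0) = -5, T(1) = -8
Characteristic equation: x² + 4x + 3 = 0, which factors as (x - (-1))(x - (-3)) = 0.
Roots r₁ = -1, r₂ = -3 (distinct).
General solution: T(n) = A·(-1)^n + B·(-3)^n.
From T(0) = -5: A + B = -5.
From T(1) = -8: -A - 3B = -8.
Solving: A = - \frac{23}{2}, B = \frac{13}{2}.
So T(n) = - \frac{23 \left(-1\right)^{n}}{2} + \frac{13 \left(-3\right)^{n}}{2}.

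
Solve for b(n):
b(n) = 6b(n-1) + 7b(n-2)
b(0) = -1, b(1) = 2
Characteristic equation: x² - 6x - 7 = 0, which factors as (x - (-1))(x - (7)) = 0.
Roots r₁ = -1, r₂ = 7 (distinct).
General solution: b(n) = A·(-1)^n + B·(7)^n.
From b(0) = -1: A + B = -1.
From b(1) = 2: -A + 7B = 2.
Solving: A = - \frac{9}{8}, B = \frac{1}{8}.
So b(n) = - \frac{9 \left(-1\right)^{n}}{8} + \frac{7^{n}}{8}.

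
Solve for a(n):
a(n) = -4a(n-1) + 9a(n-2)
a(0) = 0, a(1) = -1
Characteristic equation: x² + 4x - 9 = 0.
Discriminant Δ = (-4)² + 4·(9) = 52.
Roots r₁,₂ = (-4 ± √52)/2, so r₁ = -2 + \sqrt{13}, r₂ = - \sqrt{13} - 2.
General solution: a(n) = A·r₁^n + B·r₂^n.
From the initial conditions, A + B = 0 and r₁A + r₂B = -1.
Since r₁ - r₂ = √52: A = (-1 - (0)r₂)/√52 = - \frac{\sqrt{13}}{26}, and B = 0 - A = \frac{\sqrt{13}}{26}.
So a(n) = \left(- \frac{\sqrt{13}}{26}\right)\left(-2 + \sqrt{13}\right)^n + \left(\frac{\sqrt{13}}{26}\right)\left(- \sqrt{13} - 2\right)^n.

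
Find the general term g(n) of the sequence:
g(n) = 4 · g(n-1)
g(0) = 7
Pure geometric recurrence with ratio 4.
By induction g(n) = g(0) · (4)^n = 7 \cdot 4^{n}.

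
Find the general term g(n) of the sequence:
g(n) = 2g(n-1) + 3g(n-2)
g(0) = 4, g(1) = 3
Characteristic equation: x² - 2x - 3 = 0, which factors as (x - (-1))(x - (3)) = 0.
Roots r₁ = -1, r₂ = 3 (distinct).
General solution: g(n) = A·(-1)^n + B·(3)^n.
From g(0) = 4: A + B = 4.
From g(1) = 3: -A + 3B = 3.
Solving: A = \frac{9}{4}, B = \frac{7}{4}.
So g(n) = \frac{9 \left(-1\right)^{n}}{4} + \frac{7 \cdot 3^{n}}{4}.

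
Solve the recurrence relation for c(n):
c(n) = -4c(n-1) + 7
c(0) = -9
First-order linear non-homogeneous.
Homogeneous solution: c_h(n) = A·(-4)^n.
Try constant particular solution c_p = K: K = -4K + 7 ⇒ K = \frac{7}{5}.
General: c(n) = A·(-4)^n + \frac{7}{5}.
Apply c(0) = -9: A + \frac{7}{5} = -9 ⇒ A = - \frac{52}{5}.
So c(n) = \frac{7}{5} - \frac{52 \left(-4\right)^{n}}{5}.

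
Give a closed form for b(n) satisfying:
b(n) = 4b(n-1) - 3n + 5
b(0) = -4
First-order linear with linear forcing.
Homogeneous solution: b_h(n) = A·(4)^n.
Try particular b_p(n) = pn + q. Substituting:
  pn + q = 4(p(n-1) + q) - 3n + 5.
Matching the n-coefficient: p = 4p - 3 ⇒ p = 1.
Matching constants: q = -4p + 4q + 5 ⇒ q = - \frac{1}{3}.
General: b(n) = A·(4)^n + n - \frac{1}{3}.
Apply b(0) = -4: A - \frac{1}{3} = -4 ⇒ A = - \frac{11}{3}.
So b(n) = - \frac{11 \cdot 4^{n}}{3} + n - \frac{1}{3}.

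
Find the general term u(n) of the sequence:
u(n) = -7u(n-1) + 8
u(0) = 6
First-order linear non-homogeneous.
Homogeneous solution: u_h(n) = A·(-7)^n.
Try constant particular solution u_p = K: K = -7K + 8 ⇒ K = 1.
General: u(n) = A·(-7)^n + 1.
Apply u(0) = 6: A + 1 = 6 ⇒ A = 5.
So u(n) = 5 \left(-7\right)^{n} + 1.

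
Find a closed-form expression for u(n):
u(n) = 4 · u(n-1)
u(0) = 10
Pure geometric recurrence with ratio 4.
By induction u(n) = u(0) · (4)^n = 10 \cdot 4^{n}.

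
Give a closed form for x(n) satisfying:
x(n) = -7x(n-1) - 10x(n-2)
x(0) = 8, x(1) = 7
Characteristic equation: x² + 7x + 10 = 0, which factors as (x - (-5))(x - (-2)) = 0.
Roots r₁ = -5, r₂ = -2 (distinct).
General solution: x(n) = A·(-5)^n + B·(-2)^n.
From x(0) = 8: A + B = 8.
From x(1) = 7: -5A - 2B = 7.
Solving: A = - \frac{23}{3}, B = \frac{47}{3}.
So x(n) = \frac{47 \left(-2\right)^{n}}{3} - \frac{23 \left(-5\right)^{n}}{3}.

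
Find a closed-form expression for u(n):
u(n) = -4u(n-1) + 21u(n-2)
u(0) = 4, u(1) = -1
Characteristic equation: x² + 4x - 21 = 0, which factors as (x - (-7))(x - (3)) = 0.
Roots r₁ = -7, r₂ = 3 (distinct).
General solution: u(n) = A·(-7)^n + B·(3)^n.
From u(0) = 4: A + B = 4.
From u(1) = -1: -7A + 3B = -1.
Solving: A = \frac{13}{10}, B = \frac{27}{10}.
So u(n) = \frac{13 \left(-7\right)^{n}}{10} + \frac{27 \cdot 3^{n}}{10}.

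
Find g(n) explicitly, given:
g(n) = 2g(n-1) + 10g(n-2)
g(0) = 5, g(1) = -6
Characteristic equation: x² - 2x - 10 = 0.
Discriminant Δ = (2)² + 4·(10) = 44.
Roots r₁,₂ = (2 ± √44)/2, so r₁ = 1 + \sqrt{11}, r₂ = 1 - \sqrt{11}.
General solution: g(n) = A·r₁^n + B·r₂^n.
From the initial conditions, A + B = 5 and r₁A + r₂B = -6.
Since r₁ - r₂ = √44: A = (-6 - (5)r₂)/√44 = \frac{5}{2} - \frac{\sqrt{11}}{2}, and B = 5 - A = \frac{\sqrt{11}}{2} + \frac{5}{2}.
So g(n) = \left(\frac{5}{2} - \frac{\sqrt{11}}{2}\right)\left(1 + \sqrt{11}\right)^n + \left(\frac{\sqrt{11}}{2} + \frac{5}{2}\right)\left(1 - \sqrt{11}\right)^n.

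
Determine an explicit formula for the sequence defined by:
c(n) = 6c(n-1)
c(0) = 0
This is a homogeneous first-order recurrence with ratio 6.
By induction c(n) = c(0) · (6)^n = 0.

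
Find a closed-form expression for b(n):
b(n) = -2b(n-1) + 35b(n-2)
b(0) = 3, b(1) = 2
Characteristic equation: x² + 2x - 35 = 0, which factors as (x - (5))(x - (-7)) = 0.
Roots r₁ = 5, r₂ = -7 (distinct).
General solution: b(n) = A·(5)^n + B·(-7)^n.
From b(0) = 3: A + B = 3.
From b(1) = 2: 5A - 7B = 2.
Solving: A = \frac{23}{12}, B = \frac{13}{12}.
So b(n) = \frac{13 \left(-7\right)^{n}}{12} + \frac{23 \cdot 5^{n}}{12}.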